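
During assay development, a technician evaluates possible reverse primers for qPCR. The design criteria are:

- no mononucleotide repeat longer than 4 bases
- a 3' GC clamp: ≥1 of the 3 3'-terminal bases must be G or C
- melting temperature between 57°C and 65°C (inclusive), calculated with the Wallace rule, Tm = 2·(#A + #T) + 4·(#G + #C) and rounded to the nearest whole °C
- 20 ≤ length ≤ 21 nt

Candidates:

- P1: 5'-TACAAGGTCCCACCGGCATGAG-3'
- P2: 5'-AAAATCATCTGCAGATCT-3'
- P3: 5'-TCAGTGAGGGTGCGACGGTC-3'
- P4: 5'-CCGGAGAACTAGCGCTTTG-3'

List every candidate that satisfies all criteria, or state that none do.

None of the candidates satisfy all criteria.

P1 (22 nt, A=6 T=3 G=6 C=7): longest run = 3 ✓; 3' end GAG has 2 G/C ✓; Tm = 2·9 + 4·13 = 70°C, outside 57–65°C ✗; length 22, outside 20–21 ✗ — fails.
P2 (18 nt, A=7 T=5 G=2 C=4): longest run = 4 ✓; 3' end TCT has 1 G/C ✓; Tm = 2·12 + 4·6 = 48°C, outside 57–65°C ✗; length 18, outside 20–21 ✗ — fails.
P3 (20 nt, A=3 T=4 G=9 C=4): longest run = 3 ✓; 3' end GTC has 2 G/C ✓; Tm = 2·7 + 4·13 = 66°C, outside 57–65°C ✗; length 20 ✓ — fails.
P4 (19 nt, A=4 T=4 G=6 C=5): longest run = 3 ✓; 3' end TTG has 1 G/C ✓; Tm = 2·8 + 4·11 = 60°C ✓; length 19, outside 20–21 ✗ — fails.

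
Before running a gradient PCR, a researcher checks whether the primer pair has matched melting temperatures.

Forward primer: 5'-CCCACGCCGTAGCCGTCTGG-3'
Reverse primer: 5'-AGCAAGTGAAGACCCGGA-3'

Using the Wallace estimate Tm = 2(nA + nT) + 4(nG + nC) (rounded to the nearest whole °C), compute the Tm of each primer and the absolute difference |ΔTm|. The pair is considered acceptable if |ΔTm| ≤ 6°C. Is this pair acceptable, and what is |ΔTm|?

|ΔTm| = 14°C; the pair is not acceptable.

Forward: A=2 T=3 G=6 C=9 → Tm = 2·5 + 4·15 = 70°C.
Reverse: A=7 T=1 G=6 C=4 → Tm = 2·8 + 4·10 = 56°C.
|ΔTm| = |70 − 56| = 14°C, > 6°C.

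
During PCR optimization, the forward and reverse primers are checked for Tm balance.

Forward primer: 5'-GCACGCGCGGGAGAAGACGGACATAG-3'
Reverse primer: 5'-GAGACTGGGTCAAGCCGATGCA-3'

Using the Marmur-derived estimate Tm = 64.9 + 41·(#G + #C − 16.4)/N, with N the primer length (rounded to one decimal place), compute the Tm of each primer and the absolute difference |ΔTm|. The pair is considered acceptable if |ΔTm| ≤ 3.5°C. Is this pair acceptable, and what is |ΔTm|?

Forward: G+C = 17, N = 26 → Tm = 64.9 + 41·(17 − 16.4)/26 = 65.8°C.
Reverse: G+C = 13, N = 22 → Tm = 64.9 + 41·(13 − 16.4)/22 = 58.6°C.
|ΔTm| = |65.8 − 58.6| = 7.2°C, > 3.5°C.

|ΔTm| = 7.2°C; the pair is not acceptable.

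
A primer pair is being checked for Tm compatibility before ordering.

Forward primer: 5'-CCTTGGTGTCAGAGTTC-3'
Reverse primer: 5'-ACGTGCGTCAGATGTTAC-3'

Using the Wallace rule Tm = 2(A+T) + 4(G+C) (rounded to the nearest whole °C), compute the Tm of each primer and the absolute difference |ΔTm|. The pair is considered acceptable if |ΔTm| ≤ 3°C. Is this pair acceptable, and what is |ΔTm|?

|ΔTm| = 2°C; the pair is acceptable.

Forward: A=2 T=6 G=5 C=4 → Tm = 2·8 + 4·9 = 52°C.
Reverse: A=4 T=5 G=5 C=4 → Tm = 2·9 + 4·9 = 54°C.
|ΔTm| = |52 − 54| = 2°C, ≤ 3°C.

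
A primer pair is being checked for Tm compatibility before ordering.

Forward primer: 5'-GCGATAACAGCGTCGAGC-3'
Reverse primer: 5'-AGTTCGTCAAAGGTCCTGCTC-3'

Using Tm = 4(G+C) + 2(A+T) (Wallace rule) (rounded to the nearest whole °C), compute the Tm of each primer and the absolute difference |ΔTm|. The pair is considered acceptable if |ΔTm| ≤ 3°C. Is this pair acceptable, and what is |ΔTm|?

|ΔTm| = 6°C; the pair is not acceptable.

Forward: A=5 T=2 G=6 C=5 → Tm = 2·7 + 4·11 = 58°C.
Reverse: A=4 T=6 G=5 C=6 → Tm = 2·10 + 4·11 = 64°C.
|ΔTm| = |58 − 64| = 6°C, > 3°C.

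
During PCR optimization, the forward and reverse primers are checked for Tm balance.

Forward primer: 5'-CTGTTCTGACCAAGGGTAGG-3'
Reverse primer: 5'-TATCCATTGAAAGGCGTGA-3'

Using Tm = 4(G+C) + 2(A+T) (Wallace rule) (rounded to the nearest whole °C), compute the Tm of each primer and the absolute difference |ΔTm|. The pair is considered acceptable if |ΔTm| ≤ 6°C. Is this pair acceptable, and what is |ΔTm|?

|ΔTm| = 8°C; the pair is not acceptable.

Forward: A=4 T=5 G=7 C=4 → Tm = 2·9 + 4·11 = 62°C.
Reverse: A=6 T=5 G=5 C=3 → Tm = 2·11 + 4·8 = 54°C.
|ΔTm| = |62 − 54| = 8°C, > 6°C.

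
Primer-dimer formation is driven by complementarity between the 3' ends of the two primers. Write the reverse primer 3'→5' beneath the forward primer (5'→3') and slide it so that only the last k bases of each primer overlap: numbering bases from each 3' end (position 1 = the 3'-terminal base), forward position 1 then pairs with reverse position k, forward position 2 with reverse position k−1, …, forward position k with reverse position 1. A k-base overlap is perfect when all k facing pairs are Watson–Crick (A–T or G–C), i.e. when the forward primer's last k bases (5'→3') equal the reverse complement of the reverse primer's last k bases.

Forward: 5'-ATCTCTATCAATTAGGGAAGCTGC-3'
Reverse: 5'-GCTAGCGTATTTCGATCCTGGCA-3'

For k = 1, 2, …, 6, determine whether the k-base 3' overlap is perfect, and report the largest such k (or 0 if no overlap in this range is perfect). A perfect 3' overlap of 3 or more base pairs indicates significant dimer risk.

Longest perfect overlap: 3 complementary base pairs; significant dimer risk (threshold 3).

Last 6 bases (5'→3') — forward …AGCTGC, reverse …CTGGCA.
Reverse complement of the reverse primer's last 6 bases: TGCCAG; its first k bases are the reverse complement of the reverse primer's last k bases, so a perfect k-base overlap needs the forward primer's last k bases to equal them.
Comparing (forward last k vs required): k=1: C vs T ✗; k=2: GC vs TG ✗; k=3: TGC vs TGC ✓; k=4: CTGC vs TGCC ✗; k=5: GCTGC vs TGCCA ✗; k=6: AGCTGC vs TGCCAG ✗.
Only k = 3 is perfect, so the longest perfect 3' overlap is 3.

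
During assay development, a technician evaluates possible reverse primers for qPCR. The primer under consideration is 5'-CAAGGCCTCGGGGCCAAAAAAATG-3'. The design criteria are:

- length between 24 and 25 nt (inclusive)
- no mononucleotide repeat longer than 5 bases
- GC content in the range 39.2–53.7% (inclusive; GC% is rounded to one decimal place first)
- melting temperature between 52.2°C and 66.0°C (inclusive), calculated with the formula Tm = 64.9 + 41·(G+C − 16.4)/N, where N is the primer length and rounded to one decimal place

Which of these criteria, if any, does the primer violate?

Base counts: A=9, T=2, G=7, C=6 (length 24).
length: length 24 ✓
homopolymer run: longest run = 7, exceeds 5 ✗
GC content: GC 13/24 = 54.2%, outside 39.2–53.7% ✗
Tm: Tm = 64.9 + 41·(13 − 16.4)/24 = 59.1°C ✓

Fails: homopolymer run, GC content.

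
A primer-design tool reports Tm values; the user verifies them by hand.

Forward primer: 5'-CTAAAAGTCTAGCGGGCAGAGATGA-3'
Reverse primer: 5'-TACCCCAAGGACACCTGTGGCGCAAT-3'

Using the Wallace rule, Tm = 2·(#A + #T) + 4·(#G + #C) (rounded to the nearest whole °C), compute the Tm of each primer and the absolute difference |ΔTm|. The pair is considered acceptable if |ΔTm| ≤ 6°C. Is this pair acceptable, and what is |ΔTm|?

Forward: A=9 T=4 G=8 C=4 → Tm = 2·13 + 4·12 = 74°C.
Reverse: A=7 T=4 G=6 C=9 → Tm = 2·11 + 4·15 = 82°C.
|ΔTm| = |74 − 82| = 8°C, > 6°C.

|ΔTm| = 8°C; the pair is not acceptable.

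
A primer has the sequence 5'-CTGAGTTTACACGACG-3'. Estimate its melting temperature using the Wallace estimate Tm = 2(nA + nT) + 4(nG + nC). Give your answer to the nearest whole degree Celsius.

Base counts: A=4, T=4, G=4, C=4 (length 16).
Tm = 2·(4+4) + 4·(4+4) = 2·8 + 4·8 = 16 + 32 = 48°C.

48°C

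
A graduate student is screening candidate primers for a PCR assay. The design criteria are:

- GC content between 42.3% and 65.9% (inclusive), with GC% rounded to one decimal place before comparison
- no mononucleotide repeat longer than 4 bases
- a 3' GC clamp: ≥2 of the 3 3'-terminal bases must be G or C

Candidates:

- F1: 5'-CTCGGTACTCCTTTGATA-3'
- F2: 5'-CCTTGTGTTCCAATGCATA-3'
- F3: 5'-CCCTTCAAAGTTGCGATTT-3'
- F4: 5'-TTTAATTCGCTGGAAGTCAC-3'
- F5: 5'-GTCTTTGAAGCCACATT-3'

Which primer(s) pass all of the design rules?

F1 (18 nt, A=3 T=7 G=3 C=5): GC 8/18 = 44.4% ✓; longest run = 3 ✓; 3' end ATA has 0 G/C, need ≥2 ✗ — fails.
F2 (19 nt, A=4 T=7 G=3 C=5): GC 8/19 = 42.1%, outside 42.3–65.9% ✗; longest run = 2 ✓; 3' end ATA has 0 G/C, need ≥2 ✗ — fails.
F3 (19 nt, A=4 T=7 G=3 C=5): GC 8/19 = 42.1%, outside 42.3–65.9% ✗; longest run = 3 ✓; 3' end TTT has 0 G/C, need ≥2 ✗ — fails.
F4 (20 nt, A=5 T=7 G=4 C=4): GC 8/20 = 40.0%, outside 42.3–65.9% ✗; longest run = 3 ✓; 3' end CAC has 2 G/C ✓ — fails.
F5 (17 nt, A=4 T=6 G=3 C=4): GC 7/17 = 41.2%, outside 42.3–65.9% ✗; longest run = 3 ✓; 3' end ATT has 0 G/C, need ≥2 ✗ — fails.

None of the candidates satisfy all criteria.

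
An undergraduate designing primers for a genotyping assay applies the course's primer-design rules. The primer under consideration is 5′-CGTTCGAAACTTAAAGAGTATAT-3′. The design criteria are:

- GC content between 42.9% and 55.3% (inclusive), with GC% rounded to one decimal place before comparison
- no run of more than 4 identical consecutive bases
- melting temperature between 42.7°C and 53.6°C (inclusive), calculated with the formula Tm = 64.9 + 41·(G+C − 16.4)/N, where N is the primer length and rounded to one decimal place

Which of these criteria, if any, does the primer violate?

Fails: GC content.

Base counts: A=9, T=7, G=4, C=3 (length 23).
GC content: GC 7/23 = 30.4%, outside 42.9–55.3% ✗
homopolymer run: longest run = 3 ✓
Tm: Tm = 64.9 + 41·(7 − 16.4)/23 = 48.1°C ✓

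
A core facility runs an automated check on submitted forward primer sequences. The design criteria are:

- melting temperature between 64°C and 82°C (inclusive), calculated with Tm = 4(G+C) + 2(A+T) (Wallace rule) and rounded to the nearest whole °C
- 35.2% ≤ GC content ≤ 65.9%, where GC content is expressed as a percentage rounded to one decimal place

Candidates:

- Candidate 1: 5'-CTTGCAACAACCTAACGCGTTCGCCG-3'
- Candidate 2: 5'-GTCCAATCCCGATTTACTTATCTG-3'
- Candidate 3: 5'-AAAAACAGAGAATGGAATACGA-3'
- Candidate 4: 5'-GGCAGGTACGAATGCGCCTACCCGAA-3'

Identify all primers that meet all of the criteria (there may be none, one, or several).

Candidate 1 and Candidate 2.

Candidate 1 (26 nt, A=6 T=5 G=5 C=10): Tm = 2·11 + 4·15 = 82°C ✓; GC 15/26 = 57.7% ✓ — passes.
Candidate 2 (24 nt, A=5 T=9 G=3 C=7): Tm = 2·14 + 4·10 = 68°C ✓; GC 10/24 = 41.7% ✓ — passes.
Candidate 3 (22 nt, A=13 T=2 G=5 C=2): Tm = 2·15 + 4·7 = 58°C, outside 64–82°C ✗; GC 7/22 = 31.8%, outside 35.2–65.9% ✗ — fails.
Candidate 4 (26 nt, A=7 T=3 G=8 C=8): Tm = 2·10 + 4·16 = 84°C, outside 64–82°C ✗; GC 16/26 = 61.5% ✓ — fails.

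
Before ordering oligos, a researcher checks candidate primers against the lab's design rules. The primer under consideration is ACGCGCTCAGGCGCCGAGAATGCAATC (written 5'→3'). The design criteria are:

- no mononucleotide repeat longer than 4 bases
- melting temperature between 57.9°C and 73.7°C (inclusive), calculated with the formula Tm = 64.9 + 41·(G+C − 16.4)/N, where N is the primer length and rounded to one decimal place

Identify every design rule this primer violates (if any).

Base counts: A=7, T=3, G=8, C=9 (length 27).
homopolymer run: longest run = 2 ✓
Tm: Tm = 64.9 + 41·(17 − 16.4)/27 = 65.8°C ✓

Meets all criteria.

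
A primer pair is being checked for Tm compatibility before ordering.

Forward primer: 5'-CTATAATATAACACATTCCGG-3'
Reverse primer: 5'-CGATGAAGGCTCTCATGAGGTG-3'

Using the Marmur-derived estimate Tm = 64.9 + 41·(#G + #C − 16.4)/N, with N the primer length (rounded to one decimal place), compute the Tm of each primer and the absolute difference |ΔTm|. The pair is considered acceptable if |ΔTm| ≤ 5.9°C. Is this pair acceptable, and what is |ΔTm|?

|ΔTm| = 10.2°C; the pair is not acceptable.

Forward: G+C = 7, N = 21 → Tm = 64.9 + 41·(7 − 16.4)/21 = 46.5°C.
Reverse: G+C = 12, N = 22 → Tm = 64.9 + 41·(12 − 16.4)/22 = 56.7°C.
|ΔTm| = |46.5 − 56.7| = 10.2°C, > 5.9°C.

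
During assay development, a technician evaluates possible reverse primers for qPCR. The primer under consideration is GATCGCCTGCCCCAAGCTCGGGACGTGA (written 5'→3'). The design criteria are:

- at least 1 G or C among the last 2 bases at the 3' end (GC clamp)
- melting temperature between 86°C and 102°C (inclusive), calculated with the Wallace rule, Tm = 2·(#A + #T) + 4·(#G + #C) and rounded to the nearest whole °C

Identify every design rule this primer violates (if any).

Meets all criteria.

Base counts: A=5, T=4, G=9, C=10 (length 28).
GC clamp: 3' end GA has 1 G/C ✓
Tm: Tm = 2·9 + 4·19 = 94°C ✓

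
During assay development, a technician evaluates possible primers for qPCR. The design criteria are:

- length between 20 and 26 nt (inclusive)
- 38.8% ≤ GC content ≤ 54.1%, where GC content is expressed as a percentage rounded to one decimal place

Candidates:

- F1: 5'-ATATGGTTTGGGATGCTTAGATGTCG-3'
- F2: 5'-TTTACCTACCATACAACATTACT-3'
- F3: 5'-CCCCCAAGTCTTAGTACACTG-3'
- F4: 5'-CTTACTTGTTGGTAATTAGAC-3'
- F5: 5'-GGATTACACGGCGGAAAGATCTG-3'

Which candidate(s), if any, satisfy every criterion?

F1, F3 and F5.

F1 (26 nt, A=5 T=10 G=9 C=2): length 26 ✓; GC 11/26 = 42.3% ✓ — passes.
F2 (23 nt, A=8 T=8 G=0 C=7): length 23 ✓; GC 7/23 = 30.4%, outside 38.8–54.1% ✗ — fails.
F3 (21 nt, A=5 T=5 G=3 C=8): length 21 ✓; GC 11/21 = 52.4% ✓ — passes.
F4 (21 nt, A=5 T=9 G=4 C=3): length 21 ✓; GC 7/21 = 33.3%, outside 38.8–54.1% ✗ — fails.
F5 (23 nt, A=7 T=4 G=8 C=4): length 23 ✓; GC 12/23 = 52.2% ✓ — passes.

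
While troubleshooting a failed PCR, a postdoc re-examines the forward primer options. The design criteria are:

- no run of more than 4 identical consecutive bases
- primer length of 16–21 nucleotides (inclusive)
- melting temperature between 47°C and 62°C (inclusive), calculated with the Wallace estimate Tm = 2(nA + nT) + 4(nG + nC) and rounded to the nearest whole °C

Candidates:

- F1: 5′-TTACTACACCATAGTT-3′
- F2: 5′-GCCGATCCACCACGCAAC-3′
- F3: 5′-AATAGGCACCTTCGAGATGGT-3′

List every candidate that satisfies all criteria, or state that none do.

F1 (16 nt, A=5 T=6 G=1 C=4): longest run = 2 ✓; length 16 ✓; Tm = 2·11 + 4·5 = 42°C, outside 47–62°C ✗ — fails.
F2 (18 nt, A=5 T=1 G=3 C=9): longest run = 2 ✓; length 18 ✓; Tm = 2·6 + 4·12 = 60°C ✓ — passes.
F3 (21 nt, A=6 T=5 G=6 C=4): longest run = 2 ✓; length 21 ✓; Tm = 2·11 + 4·10 = 62°C ✓ — passes.

F2 and F3.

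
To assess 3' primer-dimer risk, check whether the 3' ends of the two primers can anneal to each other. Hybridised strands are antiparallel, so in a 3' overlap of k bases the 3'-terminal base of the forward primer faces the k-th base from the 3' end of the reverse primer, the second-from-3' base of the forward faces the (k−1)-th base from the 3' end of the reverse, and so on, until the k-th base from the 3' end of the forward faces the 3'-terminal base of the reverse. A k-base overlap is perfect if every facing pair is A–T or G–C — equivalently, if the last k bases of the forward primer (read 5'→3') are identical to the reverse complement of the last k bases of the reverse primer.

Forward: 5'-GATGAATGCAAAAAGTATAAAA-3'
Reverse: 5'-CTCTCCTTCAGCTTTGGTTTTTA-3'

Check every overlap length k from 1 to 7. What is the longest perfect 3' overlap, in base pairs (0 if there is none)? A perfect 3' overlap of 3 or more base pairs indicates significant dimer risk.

Last 7 bases (5'→3') — forward …TATAAAA, reverse …GTTTTTA.
Reverse complement of the reverse primer's last 7 bases: TAAAAAC; its first k bases are the reverse complement of the reverse primer's last k bases, so a perfect k-base overlap needs the forward primer's last k bases to equal them.
Comparing (forward last k vs required): k=1: A vs T ✗; k=2: AA vs TA ✗; k=3: AAA vs TAA ✗; k=4: AAAA vs TAAA ✗; k=5: TAAAA vs TAAAA ✓; k=6: ATAAAA vs TAAAAA ✗; k=7: TATAAAA vs TAAAAAC ✗.
Only k = 5 is perfect, so the longest perfect 3' overlap is 5.

Longest perfect overlap: 5 complementary base pairs; significant dimer risk (threshold 3).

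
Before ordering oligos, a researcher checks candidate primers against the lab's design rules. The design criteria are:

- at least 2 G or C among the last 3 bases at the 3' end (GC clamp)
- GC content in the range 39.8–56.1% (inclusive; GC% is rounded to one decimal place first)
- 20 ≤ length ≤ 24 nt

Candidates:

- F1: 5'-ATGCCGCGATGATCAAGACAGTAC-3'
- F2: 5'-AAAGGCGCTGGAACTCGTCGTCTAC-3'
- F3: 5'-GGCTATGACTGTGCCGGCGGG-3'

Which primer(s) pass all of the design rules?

F1 (24 nt, A=8 T=4 G=6 C=6): 3' end TAC has 1 G/C, need ≥2 ✗; GC 12/24 = 50.0% ✓; length 24 ✓ — fails.
F2 (25 nt, A=6 T=5 G=7 C=7): 3' end TAC has 1 G/C, need ≥2 ✗; GC 14/25 = 56.0% ✓; length 25, outside 20–24 ✗ — fails.
F3 (21 nt, A=2 T=4 G=10 C=5): 3' end GGG has 3 G/C ✓; GC 15/21 = 71.4%, outside 39.8–56.1% ✗; length 21 ✓ — fails.

None of the candidates satisfy all criteria.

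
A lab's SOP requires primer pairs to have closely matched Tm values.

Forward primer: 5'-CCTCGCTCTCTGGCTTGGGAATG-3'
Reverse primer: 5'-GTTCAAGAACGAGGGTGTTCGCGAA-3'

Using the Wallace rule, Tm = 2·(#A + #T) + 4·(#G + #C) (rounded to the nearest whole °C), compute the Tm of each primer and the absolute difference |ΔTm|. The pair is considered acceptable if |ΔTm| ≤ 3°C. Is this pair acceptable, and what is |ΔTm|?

Forward: A=2 T=7 G=7 C=7 → Tm = 2·9 + 4·14 = 74°C.
Reverse: A=7 T=5 G=9 C=4 → Tm = 2·12 + 4·13 = 76°C.
|ΔTm| = |74 − 76| = 2°C, ≤ 3°C.

|ΔTm| = 2°C; the pair is acceptable.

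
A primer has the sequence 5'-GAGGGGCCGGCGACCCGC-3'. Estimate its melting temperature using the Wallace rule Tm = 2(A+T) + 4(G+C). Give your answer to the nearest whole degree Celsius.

Base counts: A=2, T=0, G=9, C=7 (length 18).
Tm = 2·(2+0) + 4·(9+7) = 2·2 + 4·16 = 4 + 64 = 68°C.

68°C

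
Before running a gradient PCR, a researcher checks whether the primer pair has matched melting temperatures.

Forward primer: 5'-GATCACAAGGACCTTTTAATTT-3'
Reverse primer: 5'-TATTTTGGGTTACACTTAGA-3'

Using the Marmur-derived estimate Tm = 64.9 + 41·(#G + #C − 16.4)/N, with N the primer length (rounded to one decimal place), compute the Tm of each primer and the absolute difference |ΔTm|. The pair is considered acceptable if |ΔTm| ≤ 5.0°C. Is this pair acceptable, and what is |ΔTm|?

Forward: G+C = 7, N = 22 → Tm = 64.9 + 41·(7 − 16.4)/22 = 47.4°C.
Reverse: G+C = 6, N = 20 → Tm = 64.9 + 41·(6 − 16.4)/20 = 43.6°C.
|ΔTm| = |47.4 − 43.6| = 3.8°C, ≤ 5.0°C.

|ΔTm| = 3.8°C; the pair is acceptable.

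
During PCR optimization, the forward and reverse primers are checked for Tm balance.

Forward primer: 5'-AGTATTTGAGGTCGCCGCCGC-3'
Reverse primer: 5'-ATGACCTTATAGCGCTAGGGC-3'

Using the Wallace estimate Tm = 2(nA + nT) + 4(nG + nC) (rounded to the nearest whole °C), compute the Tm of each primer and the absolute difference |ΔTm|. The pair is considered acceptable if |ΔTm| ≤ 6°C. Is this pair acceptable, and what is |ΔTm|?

Forward: A=3 T=5 G=7 C=6 → Tm = 2·8 + 4·13 = 68°C.
Reverse: A=5 T=5 G=6 C=5 → Tm = 2·10 + 4·11 = 64°C.
|ΔTm| = |68 − 64| = 4°C, ≤ 6°C.

|ΔTm| = 4°C; the pair is acceptable.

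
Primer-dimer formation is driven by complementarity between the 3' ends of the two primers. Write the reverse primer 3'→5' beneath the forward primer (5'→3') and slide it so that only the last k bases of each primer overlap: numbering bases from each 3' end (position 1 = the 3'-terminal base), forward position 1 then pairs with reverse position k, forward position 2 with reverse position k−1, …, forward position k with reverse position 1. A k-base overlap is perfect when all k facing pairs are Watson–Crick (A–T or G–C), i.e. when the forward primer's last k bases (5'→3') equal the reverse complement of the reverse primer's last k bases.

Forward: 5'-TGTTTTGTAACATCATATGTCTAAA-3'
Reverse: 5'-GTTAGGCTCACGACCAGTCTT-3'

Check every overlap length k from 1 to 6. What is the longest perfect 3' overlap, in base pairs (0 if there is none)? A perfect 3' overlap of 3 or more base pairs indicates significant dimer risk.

Longest perfect overlap: 2 complementary base pairs; below the dimer-risk threshold (threshold 3).

Last 6 bases (5'→3') — forward …TCTAAA, reverse …AGTCTT.
Reverse complement of the reverse primer's last 6 bases: AAGACT; its first k bases are the reverse complement of the reverse primer's last k bases, so a perfect k-base overlap needs the forward primer's last k bases to equal them.
Comparing (forward last k vs required): k=1: A vs A ✓; k=2: AA vs AA ✓; k=3: AAA vs AAG ✗; k=4: TAAA vs AAGA ✗; k=5: CTAAA vs AAGAC ✗; k=6: TCTAAA vs AAGACT ✗.
Perfect overlaps at k = 1, 2; the largest is 2.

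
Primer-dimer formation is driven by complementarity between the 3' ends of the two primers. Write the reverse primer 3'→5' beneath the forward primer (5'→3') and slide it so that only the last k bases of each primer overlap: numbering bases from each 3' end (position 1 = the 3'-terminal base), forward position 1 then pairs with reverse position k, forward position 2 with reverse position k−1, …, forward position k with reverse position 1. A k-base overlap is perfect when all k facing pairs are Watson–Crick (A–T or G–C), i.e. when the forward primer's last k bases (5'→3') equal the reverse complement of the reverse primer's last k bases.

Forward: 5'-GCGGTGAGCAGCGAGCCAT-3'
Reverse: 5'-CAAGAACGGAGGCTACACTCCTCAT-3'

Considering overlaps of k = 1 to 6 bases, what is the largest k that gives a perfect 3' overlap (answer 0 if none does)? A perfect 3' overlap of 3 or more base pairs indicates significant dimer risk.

Longest perfect overlap: 2 complementary base pairs; below the dimer-risk threshold (threshold 3).

Last 6 bases (5'→3') — forward …AGCCAT, reverse …CCTCAT.
Reverse complement of the reverse primer's last 6 bases: ATGAGG; its first k bases are the reverse complement of the reverse primer's last k bases, so a perfect k-base overlap needs the forward primer's last k bases to equal them.
Comparing (forward last k vs required): k=1: T vs A ✗; k=2: AT vs AT ✓; k=3: CAT vs ATG ✗; k=4: CCAT vs ATGA ✗; k=5: GCCAT vs ATGAG ✗; k=6: AGCCAT vs ATGAGG ✗.
Only k = 2 is perfect, so the longest perfect 3' overlap is 2.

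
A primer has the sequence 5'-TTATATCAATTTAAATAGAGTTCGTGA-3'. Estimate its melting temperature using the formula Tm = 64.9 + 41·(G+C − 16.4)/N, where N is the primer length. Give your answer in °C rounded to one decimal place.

Base counts: A=10, T=11, G=4, C=2; G+C = 6, N = 27.
Tm = 64.9 + 41·(6 − 16.4)/27 = 64.9 + -426.40/27 = 49.1°C.

49.1°C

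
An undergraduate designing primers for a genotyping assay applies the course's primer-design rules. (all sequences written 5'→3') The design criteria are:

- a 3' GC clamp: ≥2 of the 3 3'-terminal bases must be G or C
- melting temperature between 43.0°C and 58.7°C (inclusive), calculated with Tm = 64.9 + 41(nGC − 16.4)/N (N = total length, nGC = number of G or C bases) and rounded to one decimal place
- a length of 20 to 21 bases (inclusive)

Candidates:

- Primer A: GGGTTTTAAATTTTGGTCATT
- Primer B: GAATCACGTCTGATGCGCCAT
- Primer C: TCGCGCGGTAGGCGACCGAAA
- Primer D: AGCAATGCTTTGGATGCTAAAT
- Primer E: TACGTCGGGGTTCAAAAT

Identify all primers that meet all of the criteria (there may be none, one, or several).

None of the candidates satisfy all criteria.

Primer A (21 nt, A=4 T=11 G=5 C=1): 3' end ATT has 0 G/C, need ≥2 ✗; Tm = 64.9 + 41·(6 − 16.4)/21 = 44.6°C ✓; length 21 ✓ — fails.
Primer B (21 nt, A=5 T=5 G=5 C=6): 3' end CAT has 1 G/C, need ≥2 ✗; Tm = 64.9 + 41·(11 − 16.4)/21 = 54.4°C ✓; length 21 ✓ — fails.
Primer C (21 nt, A=5 T=2 G=8 C=6): 3' end AAA has 0 G/C, need ≥2 ✗; Tm = 64.9 + 41·(14 − 16.4)/21 = 60.2°C, outside 43.0–58.7°C ✗; length 21 ✓ — fails.
Primer D (22 nt, A=7 T=7 G=5 C=3): 3' end AAT has 0 G/C, need ≥2 ✗; Tm = 64.9 + 41·(8 − 16.4)/22 = 49.2°C ✓; length 22, outside 20–21 ✗ — fails.
Primer E (18 nt, A=5 T=5 G=5 C=3): 3' end AAT has 0 G/C, need ≥2 ✗; Tm = 64.9 + 41·(8 − 16.4)/18 = 45.8°C ✓; length 18, outside 20–21 ✗ — fails.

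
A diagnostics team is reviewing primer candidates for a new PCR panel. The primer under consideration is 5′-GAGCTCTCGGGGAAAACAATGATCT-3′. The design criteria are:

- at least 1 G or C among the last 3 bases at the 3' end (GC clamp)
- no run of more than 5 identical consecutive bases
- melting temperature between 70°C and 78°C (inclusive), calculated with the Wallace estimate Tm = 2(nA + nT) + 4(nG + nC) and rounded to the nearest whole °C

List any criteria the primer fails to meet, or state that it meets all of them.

Meets all criteria.

Base counts: A=8, T=5, G=7, C=5 (length 25).
GC clamp: 3' end TCT has 1 G/C ✓
homopolymer run: longest run = 4 ✓
Tm: Tm = 2·13 + 4·12 = 74°C ✓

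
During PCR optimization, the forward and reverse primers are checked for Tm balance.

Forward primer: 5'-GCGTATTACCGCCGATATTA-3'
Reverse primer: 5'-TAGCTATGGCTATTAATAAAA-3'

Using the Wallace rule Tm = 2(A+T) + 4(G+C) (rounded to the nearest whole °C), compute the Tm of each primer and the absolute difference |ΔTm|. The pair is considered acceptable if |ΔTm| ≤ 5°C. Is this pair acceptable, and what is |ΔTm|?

Forward: A=5 T=6 G=4 C=5 → Tm = 2·11 + 4·9 = 58°C.
Reverse: A=9 T=7 G=3 C=2 → Tm = 2·16 + 4·5 = 52°C.
|ΔTm| = |58 − 52| = 6°C, > 5°C.

|ΔTm| = 6°C; the pair is not acceptable.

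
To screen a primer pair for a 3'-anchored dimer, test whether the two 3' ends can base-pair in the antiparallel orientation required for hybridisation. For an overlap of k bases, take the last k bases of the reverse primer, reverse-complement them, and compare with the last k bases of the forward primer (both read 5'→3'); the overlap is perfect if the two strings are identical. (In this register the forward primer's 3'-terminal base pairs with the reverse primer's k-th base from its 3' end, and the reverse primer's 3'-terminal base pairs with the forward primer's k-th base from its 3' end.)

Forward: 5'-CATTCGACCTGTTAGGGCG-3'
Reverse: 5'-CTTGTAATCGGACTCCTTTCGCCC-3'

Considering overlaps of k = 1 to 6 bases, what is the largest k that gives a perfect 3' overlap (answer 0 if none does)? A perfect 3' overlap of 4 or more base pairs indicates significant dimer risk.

Last 6 bases (5'→3') — forward …AGGGCG, reverse …TCGCCC.
Reverse complement of the reverse primer's last 6 bases: GGGCGA; its first k bases are the reverse complement of the reverse primer's last k bases, so a perfect k-base overlap needs the forward primer's last k bases to equal them.
Comparing (forward last k vs required): k=1: G vs G ✓; k=2: CG vs GG ✗; k=3: GCG vs GGG ✗; k=4: GGCG vs GGGC ✗; k=5: GGGCG vs GGGCG ✓; k=6: AGGGCG vs GGGCGA ✗.
Perfect overlaps at k = 1, 5; the largest is 5.

Longest perfect overlap: 5 complementary base pairs; significant dimer risk (threshold 4).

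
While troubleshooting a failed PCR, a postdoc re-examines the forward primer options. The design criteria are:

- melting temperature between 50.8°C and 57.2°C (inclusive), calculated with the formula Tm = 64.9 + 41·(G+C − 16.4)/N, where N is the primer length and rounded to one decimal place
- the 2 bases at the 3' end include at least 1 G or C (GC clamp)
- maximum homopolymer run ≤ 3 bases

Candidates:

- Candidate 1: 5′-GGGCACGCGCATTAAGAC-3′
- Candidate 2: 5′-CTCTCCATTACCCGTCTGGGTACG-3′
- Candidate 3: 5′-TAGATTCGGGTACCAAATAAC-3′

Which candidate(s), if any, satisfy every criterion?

Candidate 1 only.

Candidate 1 (18 nt, A=5 T=2 G=6 C=5): Tm = 64.9 + 41·(11 − 16.4)/18 = 52.6°C ✓; 3' end AC has 1 G/C ✓; longest run = 3 ✓ — passes.
Candidate 2 (24 nt, A=3 T=7 G=5 C=9): Tm = 64.9 + 41·(14 − 16.4)/24 = 60.8°C, outside 50.8–57.2°C ✗; 3' end CG has 2 G/C ✓; longest run = 3 ✓ — fails.
Candidate 3 (21 nt, A=8 T=5 G=4 C=4): Tm = 64.9 + 41·(8 − 16.4)/21 = 48.5°C, outside 50.8–57.2°C ✗; 3' end AC has 1 G/C ✓; longest run = 3 ✓ — fails.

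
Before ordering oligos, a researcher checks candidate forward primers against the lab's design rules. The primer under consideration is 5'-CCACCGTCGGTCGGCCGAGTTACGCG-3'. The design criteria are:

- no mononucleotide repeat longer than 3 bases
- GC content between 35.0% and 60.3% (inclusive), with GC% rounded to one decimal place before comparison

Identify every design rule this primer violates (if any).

Fails: GC content.

Base counts: A=3, T=4, G=9, C=10 (length 26).
homopolymer run: longest run = 2 ✓
GC content: GC 19/26 = 73.1%, outside 35.0–60.3% ✗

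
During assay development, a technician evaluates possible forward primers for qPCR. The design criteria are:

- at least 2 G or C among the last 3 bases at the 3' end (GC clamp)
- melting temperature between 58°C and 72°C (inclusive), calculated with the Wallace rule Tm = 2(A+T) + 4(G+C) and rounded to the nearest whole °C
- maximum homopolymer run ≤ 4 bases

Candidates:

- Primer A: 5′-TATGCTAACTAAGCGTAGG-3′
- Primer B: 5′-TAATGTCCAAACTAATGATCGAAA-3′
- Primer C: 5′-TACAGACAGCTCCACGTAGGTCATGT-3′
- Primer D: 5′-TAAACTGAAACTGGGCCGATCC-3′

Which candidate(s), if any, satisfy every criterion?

Primer A (19 nt, A=6 T=5 G=5 C=3): 3' end AGG has 2 G/C ✓; Tm = 2·11 + 4·8 = 54°C, outside 58–72°C ✗; longest run = 2 ✓ — fails.
Primer B (24 nt, A=11 T=6 G=3 C=4): 3' end AAA has 0 G/C, need ≥2 ✗; Tm = 2·17 + 4·7 = 62°C ✓; longest run = 3 ✓ — fails.
Primer C (26 nt, A=7 T=6 G=6 C=7): 3' end TGT has 1 G/C, need ≥2 ✗; Tm = 2·13 + 4·13 = 78°C, outside 58–72°C ✗; longest run = 2 ✓ — fails.
Primer D (22 nt, A=7 T=4 G=5 C=6): 3' end TCC has 2 G/C ✓; Tm = 2·11 + 4·11 = 66°C ✓; longest run = 3 ✓ — passes.

Primer D only.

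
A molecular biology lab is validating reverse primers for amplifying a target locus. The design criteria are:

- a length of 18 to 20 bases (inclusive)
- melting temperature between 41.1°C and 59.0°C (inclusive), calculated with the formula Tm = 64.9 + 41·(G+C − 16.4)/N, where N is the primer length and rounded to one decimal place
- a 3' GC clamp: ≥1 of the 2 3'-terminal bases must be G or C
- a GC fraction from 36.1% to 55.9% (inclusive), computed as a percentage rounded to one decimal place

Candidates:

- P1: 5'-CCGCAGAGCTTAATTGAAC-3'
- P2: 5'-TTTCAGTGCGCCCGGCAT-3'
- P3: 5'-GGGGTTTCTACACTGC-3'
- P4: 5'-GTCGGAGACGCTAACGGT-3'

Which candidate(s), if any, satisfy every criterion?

P1 only.

P1 (19 nt, A=6 T=4 G=4 C=5): length 19 ✓; Tm = 64.9 + 41·(9 − 16.4)/19 = 48.9°C ✓; 3' end AC has 1 G/C ✓; GC 9/19 = 47.4% ✓ — passes.
P2 (18 nt, A=2 T=5 G=5 C=6): length 18 ✓; Tm = 64.9 + 41·(11 − 16.4)/18 = 52.6°C ✓; 3' end AT has 0 G/C, need ≥1 ✗; GC 11/18 = 61.1%, outside 36.1–55.9% ✗ — fails.
P3 (16 nt, A=2 T=5 G=5 C=4): length 16, outside 18–20 ✗; Tm = 64.9 + 41·(9 − 16.4)/16 = 45.9°C ✓; 3' end GC has 2 G/C ✓; GC 9/16 = 56.3%, outside 36.1–55.9% ✗ — fails.
P4 (18 nt, A=4 T=3 G=7 C=4): length 18 ✓; Tm = 64.9 + 41·(11 − 16.4)/18 = 52.6°C ✓; 3' end GT has 1 G/C ✓; GC 11/18 = 61.1%, outside 36.1–55.9% ✗ — fails.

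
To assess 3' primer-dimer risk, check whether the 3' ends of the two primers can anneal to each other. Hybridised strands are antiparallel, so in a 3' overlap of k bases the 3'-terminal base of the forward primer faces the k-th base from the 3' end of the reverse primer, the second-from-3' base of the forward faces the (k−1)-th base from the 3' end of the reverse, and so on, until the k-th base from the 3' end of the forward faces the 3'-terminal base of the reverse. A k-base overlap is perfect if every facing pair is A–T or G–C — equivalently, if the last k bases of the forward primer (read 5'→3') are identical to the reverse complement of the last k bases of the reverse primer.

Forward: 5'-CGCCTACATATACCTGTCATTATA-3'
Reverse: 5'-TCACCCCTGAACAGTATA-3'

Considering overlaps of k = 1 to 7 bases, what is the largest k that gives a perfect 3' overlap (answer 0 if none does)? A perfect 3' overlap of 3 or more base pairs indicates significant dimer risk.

Longest perfect overlap: 4 complementary base pairs; significant dimer risk (threshold 3).

Last 7 bases (5'→3') — forward …CATTATA, reverse …CAGTATA.
Reverse complement of the reverse primer's last 7 bases: TATACTG; its first k bases are the reverse complement of the reverse primer's last k bases, so a perfect k-base overlap needs the forward primer's last k bases to equal them.
Comparing (forward last k vs required): k=1: A vs T ✗; k=2: TA vs TA ✓; k=3: ATA vs TAT ✗; k=4: TATA vs TATA ✓; k=5: TTATA vs TATAC ✗; k=6: ATTATA vs TATACT ✗; k=7: CATTATA vs TATACTG ✗.
Perfect overlaps at k = 2, 4; the largest is 4.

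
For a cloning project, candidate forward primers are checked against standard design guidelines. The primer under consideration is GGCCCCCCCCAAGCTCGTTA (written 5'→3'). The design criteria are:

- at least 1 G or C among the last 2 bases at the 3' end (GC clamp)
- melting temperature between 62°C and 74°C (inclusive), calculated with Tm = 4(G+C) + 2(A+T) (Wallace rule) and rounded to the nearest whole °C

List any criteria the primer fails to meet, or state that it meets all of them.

Base counts: A=3, T=3, G=4, C=10 (length 20).
GC clamp: 3' end TA has 0 G/C, need ≥1 ✗
Tm: Tm = 2·6 + 4·14 = 68°C ✓

Fails: GC clamp.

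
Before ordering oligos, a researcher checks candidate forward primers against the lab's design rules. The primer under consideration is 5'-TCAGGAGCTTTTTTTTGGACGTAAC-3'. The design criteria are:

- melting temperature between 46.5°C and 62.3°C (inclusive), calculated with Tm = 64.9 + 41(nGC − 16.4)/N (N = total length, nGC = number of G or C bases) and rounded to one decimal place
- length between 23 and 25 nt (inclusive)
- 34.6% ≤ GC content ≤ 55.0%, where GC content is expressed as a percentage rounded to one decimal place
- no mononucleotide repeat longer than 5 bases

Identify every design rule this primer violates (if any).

Fails: homopolymer run.

Base counts: A=5, T=10, G=6, C=4 (length 25).
Tm: Tm = 64.9 + 41·(10 − 16.4)/25 = 54.4°C ✓
length: length 25 ✓
GC content: GC 10/25 = 40.0% ✓
homopolymer run: longest run = 8, exceeds 5 ✗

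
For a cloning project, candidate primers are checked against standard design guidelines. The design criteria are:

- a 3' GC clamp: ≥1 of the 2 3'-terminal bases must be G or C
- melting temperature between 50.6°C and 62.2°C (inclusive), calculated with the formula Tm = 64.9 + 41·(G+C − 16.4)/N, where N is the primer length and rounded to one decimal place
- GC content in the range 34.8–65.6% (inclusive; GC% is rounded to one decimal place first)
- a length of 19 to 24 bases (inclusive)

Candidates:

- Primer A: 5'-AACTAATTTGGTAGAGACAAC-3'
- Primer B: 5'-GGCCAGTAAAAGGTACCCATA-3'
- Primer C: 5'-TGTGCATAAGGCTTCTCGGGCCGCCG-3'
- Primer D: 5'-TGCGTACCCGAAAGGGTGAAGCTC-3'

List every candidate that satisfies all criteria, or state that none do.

Primer A (21 nt, A=9 T=5 G=4 C=3): 3' end AC has 1 G/C ✓; Tm = 64.9 + 41·(7 − 16.4)/21 = 46.5°C, outside 50.6–62.2°C ✗; GC 7/21 = 33.3%, outside 34.8–65.6% ✗; length 21 ✓ — fails.
Primer B (21 nt, A=8 T=3 G=5 C=5): 3' end TA has 0 G/C, need ≥1 ✗; Tm = 64.9 + 41·(10 − 16.4)/21 = 52.4°C ✓; GC 10/21 = 47.6% ✓; length 21 ✓ — fails.
Primer C (26 nt, A=3 T=6 G=9 C=8): 3' end CG has 2 G/C ✓; Tm = 64.9 + 41·(17 − 16.4)/26 = 65.8°C, outside 50.6–62.2°C ✗; GC 17/26 = 65.4% ✓; length 26, outside 19–24 ✗ — fails.
Primer D (24 nt, A=6 T=4 G=8 C=6): 3' end TC has 1 G/C ✓; Tm = 64.9 + 41·(14 − 16.4)/24 = 60.8°C ✓; GC 14/24 = 58.3% ✓; length 24 ✓ — passes.

Primer D only.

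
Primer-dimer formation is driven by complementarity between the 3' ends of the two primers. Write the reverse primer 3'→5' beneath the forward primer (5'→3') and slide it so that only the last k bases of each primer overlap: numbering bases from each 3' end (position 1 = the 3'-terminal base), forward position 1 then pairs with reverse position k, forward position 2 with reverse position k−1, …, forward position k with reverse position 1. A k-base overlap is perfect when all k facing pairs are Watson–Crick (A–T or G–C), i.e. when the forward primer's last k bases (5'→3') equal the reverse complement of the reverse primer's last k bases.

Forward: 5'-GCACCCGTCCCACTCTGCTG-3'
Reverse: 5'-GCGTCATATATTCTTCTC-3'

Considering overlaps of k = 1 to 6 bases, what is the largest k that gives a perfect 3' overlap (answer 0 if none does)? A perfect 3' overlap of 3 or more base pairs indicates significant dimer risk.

Longest perfect overlap: 1 complementary base pair; below the dimer-risk threshold (threshold 3).

Last 6 bases (5'→3') — forward …CTGCTG, reverse …CTTCTC.
Reverse complement of the reverse primer's last 6 bases: GAGAAG; its first k bases are the reverse complement of the reverse primer's last k bases, so a perfect k-base overlap needs the forward primer's last k bases to equal them.
Comparing (forward last k vs required): k=1: G vs G ✓; k=2: TG vs GA ✗; k=3: CTG vs GAG ✗; k=4: GCTG vs GAGA ✗; k=5: TGCTG vs GAGAA ✗; k=6: CTGCTG vs GAGAAG ✗.
Only k = 1 is perfect, so the longest perfect 3' overlap is 1.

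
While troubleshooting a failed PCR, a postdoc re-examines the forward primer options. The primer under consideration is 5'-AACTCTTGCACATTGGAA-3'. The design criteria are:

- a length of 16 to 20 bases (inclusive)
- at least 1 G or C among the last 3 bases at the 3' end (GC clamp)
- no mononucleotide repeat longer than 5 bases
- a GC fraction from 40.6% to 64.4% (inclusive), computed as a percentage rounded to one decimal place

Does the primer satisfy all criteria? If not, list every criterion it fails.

Fails: GC content.

Base counts: A=6, T=5, G=3, C=4 (length 18).
length: length 18 ✓
GC clamp: 3' end GAA has 1 G/C ✓
homopolymer run: longest run = 2 ✓
GC content: GC 7/18 = 38.9%, outside 40.6–64.4% ✗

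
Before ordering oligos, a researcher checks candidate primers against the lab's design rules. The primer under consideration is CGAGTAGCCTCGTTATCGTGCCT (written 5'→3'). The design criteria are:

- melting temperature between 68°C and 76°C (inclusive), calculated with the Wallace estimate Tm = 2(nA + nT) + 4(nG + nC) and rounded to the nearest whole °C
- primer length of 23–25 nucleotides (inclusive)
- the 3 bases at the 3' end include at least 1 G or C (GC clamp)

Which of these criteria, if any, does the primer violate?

Base counts: A=3, T=7, G=6, C=7 (length 23).
Tm: Tm = 2·10 + 4·13 = 72°C ✓
length: length 23 ✓
GC clamp: 3' end CCT has 2 G/C ✓

Meets all criteria.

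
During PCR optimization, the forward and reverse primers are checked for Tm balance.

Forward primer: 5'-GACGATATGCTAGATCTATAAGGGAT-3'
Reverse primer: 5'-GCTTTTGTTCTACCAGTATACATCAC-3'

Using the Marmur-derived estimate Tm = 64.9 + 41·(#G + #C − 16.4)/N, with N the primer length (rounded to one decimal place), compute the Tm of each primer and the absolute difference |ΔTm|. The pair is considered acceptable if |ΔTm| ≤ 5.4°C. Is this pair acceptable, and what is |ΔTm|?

|ΔTm| = 0.0°C; the pair is acceptable.

Forward: G+C = 10, N = 26 → Tm = 64.9 + 41·(10 − 16.4)/26 = 54.8°C.
Reverse: G+C = 10, N = 26 → Tm = 64.9 + 41·(10 − 16.4)/26 = 54.8°C.
|ΔTm| = |54.8 − 54.8| = 0.0°C, ≤ 5.4°C.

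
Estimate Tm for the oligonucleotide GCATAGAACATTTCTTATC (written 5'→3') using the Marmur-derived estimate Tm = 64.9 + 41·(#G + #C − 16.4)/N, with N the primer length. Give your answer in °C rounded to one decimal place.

Base counts: A=6, T=7, G=2, C=4; G+C = 6, N = 19.
Tm = 64.9 + 41·(6 − 16.4)/19 = 64.9 + -426.40/19 = 42.5°C.

42.5°C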